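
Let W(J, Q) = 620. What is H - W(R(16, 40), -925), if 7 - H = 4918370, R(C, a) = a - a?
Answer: -4918983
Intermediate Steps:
R(C, a) = 0
H = -4918363 (H = 7 - 1*4918370 = 7 - 4918370 = -4918363)
H - W(R(16, 40), -925) = -4918363 - 1*620 = -4918363 - 620 = -4918983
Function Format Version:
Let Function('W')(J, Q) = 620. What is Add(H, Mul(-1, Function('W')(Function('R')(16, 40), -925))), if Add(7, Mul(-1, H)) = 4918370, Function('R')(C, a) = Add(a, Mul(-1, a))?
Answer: -4918983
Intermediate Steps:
Function('R')(C, a) = 0
H = -4918363 (H = Add(7, Mul(-1, 4918370)) = Add(7, -4918370) = -4918363)
Add(H, Mul(-1, Function('W')(Function('R')(16, 40), -925))) = Add(-4918363, Mul(-1, 620)) = Add(-4918363, -620) = -4918983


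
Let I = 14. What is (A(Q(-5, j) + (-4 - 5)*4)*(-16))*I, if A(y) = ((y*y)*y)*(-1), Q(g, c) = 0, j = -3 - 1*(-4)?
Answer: -10450944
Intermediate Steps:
j = 1 (j = -3 + 4 = 1)
A(y) = -y**3 (A(y) = (y**2*y)*(-1) = y**3*(-1) = -y**3)
(A(Q(-5, j) + (-4 - 5)*4)*(-16))*I = (-(0 + (-4 - 5)*4)**3*(-16))*14 = (-(0 - 9*4)**3*(-16))*14 = (-(0 - 36)**3*(-16))*14 = (-1*(-36)**3*(-16))*14 = (-1*(-46656)*(-16))*14 = (46656*(-16))*14 = -746496*14 = -10450944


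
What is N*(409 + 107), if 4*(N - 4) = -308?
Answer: -37668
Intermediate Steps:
N = -73 (N = 4 + (¼)*(-308) = 4 - 77 = -73)
N*(409 + 107) = -73*(409 + 107) = -73*516 = -37668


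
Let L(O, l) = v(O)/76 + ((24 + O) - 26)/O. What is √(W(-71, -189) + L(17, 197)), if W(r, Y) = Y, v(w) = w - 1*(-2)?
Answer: 5*I*√8687/34 ≈ 13.706*I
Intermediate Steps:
v(w) = 2 + w (v(w) = w + 2 = 2 + w)
L(O, l) = 1/38 + O/76 + (-2 + O)/O (L(O, l) = (2 + O)/76 + ((24 + O) - 26)/O = (2 + O)*(1/76) + (-2 + O)/O = (1/38 + O/76) + (-2 + O)/O = 1/38 + O/76 + (-2 + O)/O)
√(W(-71, -189) + L(17, 197)) = √(-189 + (1/76)*(-152 + 17*(78 + 17))/17) = √(-189 + (1/76)*(1/17)*(-152 + 17*95)) = √(-189 + (1/76)*(1/17)*(-152 + 1615)) = √(-189 + (1/76)*(1/17)*1463) = √(-189 + 77/68) = √(-12775/68) = 5*I*√8687/34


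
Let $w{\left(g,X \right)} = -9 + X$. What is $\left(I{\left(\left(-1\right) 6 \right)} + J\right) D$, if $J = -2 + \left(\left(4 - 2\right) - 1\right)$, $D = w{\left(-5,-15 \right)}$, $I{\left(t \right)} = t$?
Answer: $168$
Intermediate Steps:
$D = -24$ ($D = -9 - 15 = -24$)
$J = -1$ ($J = -2 + \left(2 - 1\right) = -2 + 1 = -1$)
$\left(I{\left(\left(-1\right) 6 \right)} + J\right) D = \left(\left(-1\right) 6 - 1\right) \left(-24\right) = \left(-6 - 1\right) \left(-24\right) = \left(-7\right) \left(-24\right) = 168$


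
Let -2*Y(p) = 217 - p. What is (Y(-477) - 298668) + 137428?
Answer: -161587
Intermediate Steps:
Y(p) = -217/2 + p/2 (Y(p) = -(217 - p)/2 = -217/2 + p/2)
(Y(-477) - 298668) + 137428 = ((-217/2 + (½)*(-477)) - 298668) + 137428 = ((-217/2 - 477/2) - 298668) + 137428 = (-347 - 298668) + 137428 = -299015 + 137428 = -161587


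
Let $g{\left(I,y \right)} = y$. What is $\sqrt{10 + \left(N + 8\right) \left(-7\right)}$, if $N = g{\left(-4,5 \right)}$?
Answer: $9 i \approx 9.0 i$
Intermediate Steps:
$N = 5$
$\sqrt{10 + \left(N + 8\right) \left(-7\right)} = \sqrt{10 + \left(5 + 8\right) \left(-7\right)} = \sqrt{10 + 13 \left(-7\right)} = \sqrt{10 - 91} = \sqrt{-81} = 9 i$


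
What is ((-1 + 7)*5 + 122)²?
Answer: 23104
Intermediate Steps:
((-1 + 7)*5 + 122)² = (6*5 + 122)² = (30 + 122)² = 152² = 23104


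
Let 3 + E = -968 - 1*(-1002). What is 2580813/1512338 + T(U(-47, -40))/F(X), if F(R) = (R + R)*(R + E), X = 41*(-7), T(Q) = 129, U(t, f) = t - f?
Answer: 189715038537/111114497536 ≈ 1.7074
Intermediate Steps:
E = 31 (E = -3 + (-968 - 1*(-1002)) = -3 + (-968 + 1002) = -3 + 34 = 31)
X = -287
F(R) = 2*R*(31 + R) (F(R) = (R + R)*(R + 31) = (2*R)*(31 + R) = 2*R*(31 + R))
2580813/1512338 + T(U(-47, -40))/F(X) = 2580813/1512338 + 129/((2*(-287)*(31 - 287))) = 2580813*(1/1512338) + 129/((2*(-287)*(-256))) = 2580813/1512338 + 129/146944 = 189715038537/111114497536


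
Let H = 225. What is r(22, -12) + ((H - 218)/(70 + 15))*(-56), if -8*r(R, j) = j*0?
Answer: -392/85 ≈ -4.6118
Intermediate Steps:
r(R, j) = 0 (r(R, j) = -j*0/8 = -⅛*0 = 0)
r(22, -12) + ((H - 218)/(70 + 15))*(-56) = 0 + ((225 - 218)/(70 + 15))*(-56) = 0 + (7/85)*(-56) = 0 - 392/85 = -392/85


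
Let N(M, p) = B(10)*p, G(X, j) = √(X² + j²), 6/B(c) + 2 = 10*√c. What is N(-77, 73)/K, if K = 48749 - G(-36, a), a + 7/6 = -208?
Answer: -1314/((1 - 5*√10)*(292494 - √1621681)) ≈ 0.00030463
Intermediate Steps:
a = -1255/6 (a = -7/6 - 208 = -1255/6 ≈ -209.17)
B(c) = 6/(-2 + 10*√c)
K = 48749 - √1621681/6 (K = 48749 - √((-36)² + (-1255/6)²) = 48749 - √(1296 + 1575025/36) = 48749 - √(1621681/36) = 48749 - √1621681/6 ≈ 48537.)
N(M, p) = 3*p/(-1 + 5*√10) (N(M, p) = (3/(-1 + 5*√10))*p = 3*p/(-1 + 5*√10))
N(-77, 73)/K = ((1/83)*73 + (5/83)*73*√10)/(48749 - √1621681/6) = (73/83 + 365*√10/83)/(48749 - √1621681/6)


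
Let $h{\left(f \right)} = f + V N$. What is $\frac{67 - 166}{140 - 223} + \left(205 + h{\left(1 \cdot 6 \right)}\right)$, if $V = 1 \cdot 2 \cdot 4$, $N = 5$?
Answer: $\frac{20932}{83} \approx 252.19$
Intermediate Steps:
$V = 8$ ($V = 2 \cdot 4 = 8$)
$h{\left(f \right)} = 40 + f$ ($h{\left(f \right)} = f + 8 \cdot 5 = f + 40 = 40 + f$)
$\frac{67 - 166}{140 - 223} + \left(205 + h{\left(1 \cdot 6 \right)}\right) = \frac{67 - 166}{140 - 223} + \left(205 + \left(40 + 1 \cdot 6\right)\right) = - \frac{99}{-83} + \left(205 + \left(40 + 6\right)\right) = \left(-99\right) \left(- \frac{1}{83}\right) + \left(205 + 46\right) = \frac{99}{83} + 251 = \frac{20932}{83}$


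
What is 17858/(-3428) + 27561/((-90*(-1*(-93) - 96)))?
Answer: 3735727/38565 ≈ 96.868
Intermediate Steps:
17858/(-3428) + 27561/((-90*(-1*(-93) - 96))) = 17858*(-1/3428) + 27561/((-90*(93 - 96))) = -8929/1714 + 27561/((-90*(-3))) = -8929/1714 + 27561/270 = -8929/1714 + 27561*(1/270) = -8929/1714 + 9187/90 = 3735727/38565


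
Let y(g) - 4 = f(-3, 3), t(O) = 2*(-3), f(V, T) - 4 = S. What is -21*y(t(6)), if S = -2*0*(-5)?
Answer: -168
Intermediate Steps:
S = 0 (S = 0*(-5) = 0)
f(V, T) = 4 (f(V, T) = 4 + 0 = 4)
t(O) = -6
y(g) = 8 (y(g) = 4 + 4 = 8)
-21*y(t(6)) = -21*8 = -168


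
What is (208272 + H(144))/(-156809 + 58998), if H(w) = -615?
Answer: -207657/97811 ≈ -2.1230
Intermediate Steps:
(208272 + H(144))/(-156809 + 58998) = (208272 - 615)/(-156809 + 58998) = 207657/(-97811) = 207657*(-1/97811) = -207657/97811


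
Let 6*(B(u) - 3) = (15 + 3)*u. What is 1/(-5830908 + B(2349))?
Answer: -1/5823858 ≈ -1.7171e-7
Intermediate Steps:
B(u) = 3 + 3*u (B(u) = 3 + ((15 + 3)*u)/6 = 3 + (18*u)/6 = 3 + 3*u)
1/(-5830908 + B(2349)) = 1/(-5830908 + (3 + 3*2349)) = 1/(-5830908 + (3 + 7047)) = 1/(-5830908 + 7050) = 1/(-5823858) = -1/5823858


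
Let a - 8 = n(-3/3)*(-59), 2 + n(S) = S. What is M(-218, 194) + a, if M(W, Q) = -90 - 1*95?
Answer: 0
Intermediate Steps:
M(W, Q) = -185 (M(W, Q) = -90 - 95 = -185)
n(S) = -2 + S
a = 185 (a = 8 + (-2 - 3/3)*(-59) = 8 + (-2 - 3*⅓)*(-59) = 8 + (-2 - 1)*(-59) = 8 - 3*(-59) = 8 + 177 = 185)
M(-218, 194) + a = -185 + 185 = 0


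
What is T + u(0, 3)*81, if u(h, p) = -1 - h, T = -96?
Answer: -177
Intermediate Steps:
T + u(0, 3)*81 = -96 + (-1 - 1*0)*81 = -96 + (-1 + 0)*81 = -96 - 1*81 = -96 - 81 = -177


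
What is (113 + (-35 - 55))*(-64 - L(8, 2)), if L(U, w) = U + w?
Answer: -1702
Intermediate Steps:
(113 + (-35 - 55))*(-64 - L(8, 2)) = (113 + (-35 - 55))*(-64 - (8 + 2)) = (113 - 90)*(-64 - 1*10) = 23*(-64 - 10) = 23*(-74) = -1702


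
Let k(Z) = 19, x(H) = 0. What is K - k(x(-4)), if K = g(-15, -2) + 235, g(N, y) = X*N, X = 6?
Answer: 126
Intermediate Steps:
g(N, y) = 6*N
K = 145 (K = 6*(-15) + 235 = -90 + 235 = 145)
K - k(x(-4)) = 145 - 1*19 = 145 - 19 = 126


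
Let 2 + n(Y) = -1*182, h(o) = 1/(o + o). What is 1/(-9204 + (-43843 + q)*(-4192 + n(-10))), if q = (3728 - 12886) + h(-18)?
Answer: 9/2087309642 ≈ 4.3118e-9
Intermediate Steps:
h(o) = 1/(2*o)
n(Y) = -184 (n(Y) = -2 - 1*182 = -2 - 182 = -184)
q = -329689/36 (q = (3728 - 12886) + (½)/(-18) = -9158 + (½)*(-1/18) = -9158 - 1/36 = -329689/36 ≈ -9158.0)
1/(-9204 + (-43843 + q)*(-4192 + n(-10))) = 1/(-9204 + (-43843 - 329689/36)*(-4192 - 184)) = 1/(-9204 - 1908037/36*(-4376)) = 1/(-9204 + 2087392478/9) = 1/(2087309642/9) = 9/2087309642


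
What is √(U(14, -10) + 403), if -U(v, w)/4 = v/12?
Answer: √3585/3 ≈ 19.958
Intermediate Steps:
U(v, w) = -v/3 (U(v, w) = -4*v/12 = -v/3)
√(U(14, -10) + 403) = √(-⅓*14 + 403) = √(-14/3 + 403) = √(1195/3) = √3585/3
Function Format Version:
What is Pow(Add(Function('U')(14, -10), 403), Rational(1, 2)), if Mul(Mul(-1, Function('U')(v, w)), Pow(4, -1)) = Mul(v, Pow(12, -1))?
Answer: Mul(Rational(1, 3), Pow(3585, Rational(1, 2))) ≈ 19.958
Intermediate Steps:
Function('U')(v, w) = Mul(Rational(-1, 3), v) (Function('U')(v, w) = Mul(-4, Mul(v, Pow(12, -1))) = Mul(-4, Mul(v, Rational(1, 12))) = Mul(-4, Mul(Rational(1, 12), v)) = Mul(Rational(-1, 3), v))
Pow(Add(Function('U')(14, -10), 403), Rational(1, 2)) = Pow(Add(Mul(Rational(-1, 3), 14), 403), Rational(1, 2)) = Pow(Add(Rational(-14, 3), 403), Rational(1, 2)) = Pow(Rational(1195, 3), Rational(1, 2)) = Mul(Rational(1, 3), Pow(3585, Rational(1, 2)))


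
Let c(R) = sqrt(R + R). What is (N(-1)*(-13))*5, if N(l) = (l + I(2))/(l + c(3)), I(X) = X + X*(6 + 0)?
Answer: -169 - 169*sqrt(6) ≈ -582.96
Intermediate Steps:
c(R) = sqrt(2)*sqrt(R) (c(R) = sqrt(2*R) = sqrt(2)*sqrt(R))
I(X) = 7*X (I(X) = X + X*6 = X + 6*X = 7*X)
N(l) = (14 + l)/(l + sqrt(6)) (N(l) = (l + 7*2)/(l + sqrt(2)*sqrt(3)) = (l + 14)/(l + sqrt(6)) = (14 + l)/(l + sqrt(6)))
(N(-1)*(-13))*5 = (((14 - 1)/(-1 + sqrt(6)))*(-13))*5 = ((13/(-1 + sqrt(6)))*(-13))*5 = -169/(-1 + sqrt(6))*5 = -845/(-1 + sqrt(6))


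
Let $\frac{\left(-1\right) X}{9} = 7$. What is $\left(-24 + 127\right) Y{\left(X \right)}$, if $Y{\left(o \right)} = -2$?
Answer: $-206$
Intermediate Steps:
$X = -63$ ($X = \left(-9\right) 7 = -63$)
$\left(-24 + 127\right) Y{\left(X \right)} = \left(-24 + 127\right) \left(-2\right) = 103 \left(-2\right) = -206$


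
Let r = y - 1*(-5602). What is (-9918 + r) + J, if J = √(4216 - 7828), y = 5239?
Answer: 923 + 2*I*√903 ≈ 923.0 + 60.1*I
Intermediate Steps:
r = 10841 (r = 5239 - 1*(-5602) = 5239 + 5602 = 10841)
J = 2*I*√903 (J = √(-3612) = 2*I*√903 ≈ 60.1*I)
(-9918 + r) + J = (-9918 + 10841) + 2*I*√903 = 923 + 2*I*√903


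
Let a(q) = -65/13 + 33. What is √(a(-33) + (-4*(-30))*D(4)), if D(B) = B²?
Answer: 2*√487 ≈ 44.136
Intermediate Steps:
a(q) = 28 (a(q) = -65*1/13 + 33 = -5 + 33 = 28)
√(a(-33) + (-4*(-30))*D(4)) = √(28 - 4*(-30)*4²) = √(28 + 120*16) = √(28 + 1920) = √1948 = 2*√487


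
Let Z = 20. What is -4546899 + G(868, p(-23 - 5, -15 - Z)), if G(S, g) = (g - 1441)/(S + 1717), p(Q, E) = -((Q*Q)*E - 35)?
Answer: -11753707881/2585 ≈ -4.5469e+6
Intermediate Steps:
p(Q, E) = 35 - E*Q² (p(Q, E) = -(Q²*E - 35) = -(E*Q² - 35) = -(-35 + E*Q²) = 35 - E*Q²)
G(S, g) = (-1441 + g)/(1717 + S)
-4546899 + G(868, p(-23 - 5, -15 - Z)) = -4546899 + (-1441 + (35 - (-15 - 1*20)*(-23 - 5)²))/(1717 + 868) = -4546899 + (-1441 + (35 - 1*(-15 - 20)*(-28)²))/2585 = -4546899 + (-1441 + (35 - 1*(-35)*784))/2585 = -4546899 + (-1441 + (35 + 27440))/2585 = -4546899 + (-1441 + 27475)/2585 = -4546899 + (1/2585)*26034 = -4546899 + 26034/2585 = -11753707881/2585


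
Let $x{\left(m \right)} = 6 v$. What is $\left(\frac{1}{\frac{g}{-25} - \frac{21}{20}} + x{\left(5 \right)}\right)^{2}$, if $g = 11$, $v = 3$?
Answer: $\frac{6666724}{22201} \approx 300.29$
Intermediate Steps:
$x{\left(m \right)} = 18$ ($x{\left(m \right)} = 6 \cdot 3 = 18$)
$\left(\frac{1}{\frac{g}{-25} - \frac{21}{20}} + x{\left(5 \right)}\right)^{2} = \left(\frac{1}{\frac{11}{-25} - \frac{21}{20}} + 18\right)^{2} = \left(\frac{1}{11 \left(- \frac{1}{25}\right) - \frac{21}{20}} + 18\right)^{2} = \left(\frac{1}{- \frac{11}{25} - \frac{21}{20}} + 18\right)^{2} = \left(\frac{1}{- \frac{149}{100}} + 18\right)^{2} = \left(- \frac{100}{149} + 18\right)^{2} = \left(\frac{2582}{149}\right)^{2} = \frac{6666724}{22201}$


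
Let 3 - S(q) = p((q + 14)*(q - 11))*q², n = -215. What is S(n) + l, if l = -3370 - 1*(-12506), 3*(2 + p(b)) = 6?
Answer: 9139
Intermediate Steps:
p(b) = 0 (p(b) = -2 + (⅓)*6 = -2 + 2 = 0)
l = 9136 (l = -3370 + 12506 = 9136)
S(q) = 3 (S(q) = 3 - 0*q² = 3 - 1*0 = 3 + 0 = 3)
S(n) + l = 3 + 9136 = 9139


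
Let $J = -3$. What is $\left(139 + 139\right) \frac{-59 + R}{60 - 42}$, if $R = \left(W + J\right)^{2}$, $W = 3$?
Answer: $- \frac{8201}{9} \approx -911.22$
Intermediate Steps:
$R = 0$ ($R = \left(3 - 3\right)^{2} = 0^{2} = 0$)
$\left(139 + 139\right) \frac{-59 + R}{60 - 42} = \left(139 + 139\right) \frac{-59 + 0}{60 - 42} = 278 \left(- \frac{59}{18}\right) = - \frac{8201}{9}$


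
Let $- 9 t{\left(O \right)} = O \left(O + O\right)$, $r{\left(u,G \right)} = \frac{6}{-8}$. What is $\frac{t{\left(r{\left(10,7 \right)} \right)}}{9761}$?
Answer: $- \frac{1}{78088} \approx -1.2806 \cdot 10^{-5}$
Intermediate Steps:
$r{\left(u,G \right)} = - \frac{3}{4}$ ($r{\left(u,G \right)} = 6 \left(- \frac{1}{8}\right) = - \frac{3}{4}$)
$t{\left(O \right)} = - \frac{2 O^{2}}{9}$ ($t{\left(O \right)} = - \frac{O \left(O + O\right)}{9} = - \frac{O 2 O}{9} = - \frac{2 O^{2}}{9}$)
$\frac{t{\left(r{\left(10,7 \right)} \right)}}{9761} = \frac{\left(- \frac{2}{9}\right) \left(- \frac{3}{4}\right)^{2}}{9761} = \left(- \frac{2}{9}\right) \frac{9}{16} \cdot \frac{1}{9761} = \left(- \frac{1}{8}\right) \frac{1}{9761} = - \frac{1}{78088}$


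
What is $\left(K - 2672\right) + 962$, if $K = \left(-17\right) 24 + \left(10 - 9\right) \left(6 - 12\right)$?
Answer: $-2124$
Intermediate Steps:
$K = -414$ ($K = -408 + 1 \left(-6\right) = -408 - 6 = -414$)
$\left(K - 2672\right) + 962 = \left(-414 - 2672\right) + 962 = -3086 + 962 = -2124$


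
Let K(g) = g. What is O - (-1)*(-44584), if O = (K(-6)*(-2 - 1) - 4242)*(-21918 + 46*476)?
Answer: 48344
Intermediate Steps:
O = 92928 (O = (-6*(-2 - 1) - 4242)*(-21918 + 46*476) = (-6*(-3) - 4242)*(-21918 + 21896) = (18 - 4242)*(-22) = -4224*(-22) = 92928)
O - (-1)*(-44584) = 92928 - (-1)*(-44584) = 92928 - 1*44584 = 92928 - 44584 = 48344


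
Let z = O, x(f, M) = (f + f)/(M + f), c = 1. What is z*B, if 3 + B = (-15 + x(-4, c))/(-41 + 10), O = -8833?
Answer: 2137586/93 ≈ 22985.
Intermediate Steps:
x(f, M) = 2*f/(M + f) (x(f, M) = (2*f)/(M + f) = 2*f/(M + f))
z = -8833
B = -242/93 (B = -3 + (-15 + 2*(-4)/(1 - 4))/(-41 + 10) = -3 + (-15 + 2*(-4)/(-3))/(-31) = -3 + (-15 + 2*(-4)*(-⅓))*(-1/31) = -3 + (-15 + 8/3)*(-1/31) = -3 - 37/3*(-1/31) = -3 + 37/93 = -242/93 ≈ -2.6021)
z*B = -8833*(-242/93) = 2137586/93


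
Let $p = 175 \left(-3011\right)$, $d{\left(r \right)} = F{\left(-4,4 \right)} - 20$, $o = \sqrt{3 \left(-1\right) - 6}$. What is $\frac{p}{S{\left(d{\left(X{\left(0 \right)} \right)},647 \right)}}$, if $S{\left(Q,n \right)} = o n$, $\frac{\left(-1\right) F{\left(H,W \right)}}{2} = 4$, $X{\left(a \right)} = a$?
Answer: $\frac{526925 i}{1941} \approx 271.47 i$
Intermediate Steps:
$o = 3 i$ ($o = \sqrt{-3 - 6} = \sqrt{-9} = 3 i \approx 3.0 i$)
$F{\left(H,W \right)} = -8$ ($F{\left(H,W \right)} = \left(-2\right) 4 = -8$)
$d{\left(r \right)} = -28$ ($d{\left(r \right)} = -8 - 20 = -28$)
$S{\left(Q,n \right)} = 3 i n$
$p = -526925$
$\frac{p}{S{\left(d{\left(X{\left(0 \right)} \right)},647 \right)}} = - \frac{526925}{3 i 647} = - \frac{526925}{1941 i} = - 526925 \left(- \frac{i}{1941}\right) = \frac{526925 i}{1941}$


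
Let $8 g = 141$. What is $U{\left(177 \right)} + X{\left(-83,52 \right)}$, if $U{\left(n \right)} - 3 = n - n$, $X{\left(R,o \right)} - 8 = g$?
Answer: $\frac{229}{8} \approx 28.625$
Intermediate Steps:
$g = \frac{141}{8}$ ($g = \frac{1}{8} \cdot 141 = \frac{141}{8} \approx 17.625$)
$X{\left(R,o \right)} = \frac{205}{8}$ ($X{\left(R,o \right)} = 8 + \frac{141}{8} = \frac{205}{8}$)
$U{\left(n \right)} = 3$ ($U{\left(n \right)} = 3 + \left(n - n\right) = 3 + 0 = 3$)
$U{\left(177 \right)} + X{\left(-83,52 \right)} = 3 + \frac{205}{8} = \frac{229}{8}$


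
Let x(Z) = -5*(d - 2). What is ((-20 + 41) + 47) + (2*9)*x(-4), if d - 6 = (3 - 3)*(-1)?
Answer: -292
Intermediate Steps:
d = 6 (d = 6 + (3 - 3)*(-1) = 6 + 0*(-1) = 6 + 0 = 6)
x(Z) = -20 (x(Z) = -5*(6 - 2) = -5*4 = -20)
((-20 + 41) + 47) + (2*9)*x(-4) = ((-20 + 41) + 47) + (2*9)*(-20) = (21 + 47) + 18*(-20) = 68 - 360 = -292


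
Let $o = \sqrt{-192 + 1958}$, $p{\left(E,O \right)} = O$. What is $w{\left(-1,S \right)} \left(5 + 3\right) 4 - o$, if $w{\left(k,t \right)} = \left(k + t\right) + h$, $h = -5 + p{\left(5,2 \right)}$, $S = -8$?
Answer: $-384 - \sqrt{1766} \approx -426.02$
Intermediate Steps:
$h = -3$ ($h = -5 + 2 = -3$)
$w{\left(k,t \right)} = -3 + k + t$ ($w{\left(k,t \right)} = \left(k + t\right) - 3 = -3 + k + t$)
$o = \sqrt{1766} \approx 42.024$
$w{\left(-1,S \right)} \left(5 + 3\right) 4 - o = \left(-3 - 1 - 8\right) \left(5 + 3\right) 4 - \sqrt{1766} = - 12 \cdot 8 \cdot 4 - \sqrt{1766} = \left(-12\right) 32 - \sqrt{1766} = -384 - \sqrt{1766}$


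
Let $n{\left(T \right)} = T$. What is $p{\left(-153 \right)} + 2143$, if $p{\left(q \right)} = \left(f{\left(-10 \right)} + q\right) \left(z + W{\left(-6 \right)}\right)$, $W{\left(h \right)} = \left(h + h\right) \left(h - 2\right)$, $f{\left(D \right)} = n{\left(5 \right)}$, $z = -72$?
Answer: $-1409$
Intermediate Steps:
$f{\left(D \right)} = 5$
$W{\left(h \right)} = 2 h \left(-2 + h\right)$
$p{\left(q \right)} = 120 + 24 q$ ($p{\left(q \right)} = \left(5 + q\right) \left(-72 + 2 \left(-6\right) \left(-2 - 6\right)\right) = \left(5 + q\right) \left(-72 + 2 \left(-6\right) \left(-8\right)\right) = \left(5 + q\right) \left(-72 + 96\right) = \left(5 + q\right) 24 = 120 + 24 q$)
$p{\left(-153 \right)} + 2143 = \left(120 + 24 \left(-153\right)\right) + 2143 = \left(120 - 3672\right) + 2143 = -3552 + 2143 = -1409$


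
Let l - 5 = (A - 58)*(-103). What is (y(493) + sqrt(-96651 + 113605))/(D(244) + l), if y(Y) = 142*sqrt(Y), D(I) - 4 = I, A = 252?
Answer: -142*sqrt(493)/19729 - 7*sqrt(346)/19729 ≈ -0.16641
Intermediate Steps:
D(I) = 4 + I
l = -19977 (l = 5 + (252 - 58)*(-103) = 5 + 194*(-103) = 5 - 19982 = -19977)
(y(493) + sqrt(-96651 + 113605))/(D(244) + l) = (142*sqrt(493) + sqrt(-96651 + 113605))/((4 + 244) - 19977) = (142*sqrt(493) + sqrt(16954))/(248 - 19977) = (142*sqrt(493) + 7*sqrt(346))/(-19729) = (7*sqrt(346) + 142*sqrt(493))*(-1/19729) = -142*sqrt(493)/19729 - 7*sqrt(346)/19729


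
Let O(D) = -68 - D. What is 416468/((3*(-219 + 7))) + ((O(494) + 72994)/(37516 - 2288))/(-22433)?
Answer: -20570131092599/31413221529 ≈ -654.82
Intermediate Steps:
416468/((3*(-219 + 7))) + ((O(494) + 72994)/(37516 - 2288))/(-22433) = 416468/((3*(-219 + 7))) + (((-68 - 1*494) + 72994)/(37516 - 2288))/(-22433) = 416468/((3*(-212))) + (((-68 - 494) + 72994)/35228)*(-1/22433) = 416468/(-636) + ((-562 + 72994)*(1/35228))*(-1/22433) = 416468*(-1/636) + (72432*(1/35228))*(-1/22433) = -104117/159 + (18108/8807)*(-1/22433) = -104117/159 - 18108/197567431 = -20570131092599/31413221529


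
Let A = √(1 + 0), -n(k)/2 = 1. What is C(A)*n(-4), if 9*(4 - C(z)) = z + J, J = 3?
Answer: -64/9 ≈ -7.1111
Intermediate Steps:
n(k) = -2 (n(k) = -2*1 = -2)
A = 1 (A = √1 = 1)
C(z) = 11/3 - z/9 (C(z) = 4 - (z + 3)/9 = 4 - (3 + z)/9 = 4 + (-⅓ - z/9) = 11/3 - z/9)
C(A)*n(-4) = (11/3 - ⅑*1)*(-2) = (11/3 - ⅑)*(-2) = (32/9)*(-2) = -64/9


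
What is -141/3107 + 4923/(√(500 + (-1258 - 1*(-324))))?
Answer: -141/3107 - 4923*I*√434/434 ≈ -0.045381 - 236.31*I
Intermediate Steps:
-141/3107 + 4923/(√(500 + (-1258 - 1*(-324)))) = -141*1/3107 + 4923/(√(500 + (-1258 + 324))) = -141/3107 + 4923/(√(500 - 934)) = -141/3107 + 4923/(√(-434)) = -141/3107 + 4923/((I*√434)) = -141/3107 + 4923*(-I*√434/434) = -141/3107 - 4923*I*√434/434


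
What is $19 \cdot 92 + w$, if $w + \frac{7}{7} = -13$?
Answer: $1734$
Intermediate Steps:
$w = -14$ ($w = -1 - 13 = -14$)
$19 \cdot 92 + w = 19 \cdot 92 - 14 = 1748 - 14 = 1734$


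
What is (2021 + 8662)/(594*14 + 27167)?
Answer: 10683/35483 ≈ 0.30107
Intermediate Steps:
(2021 + 8662)/(594*14 + 27167) = 10683/(8316 + 27167) = 10683/35483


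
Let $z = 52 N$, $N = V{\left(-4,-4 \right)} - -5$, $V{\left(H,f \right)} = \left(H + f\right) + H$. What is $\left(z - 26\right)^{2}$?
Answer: $152100$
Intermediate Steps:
$V{\left(H,f \right)} = f + 2 H$
$N = -7$ ($N = \left(-4 + 2 \left(-4\right)\right) - -5 = \left(-4 - 8\right) + 5 = -12 + 5 = -7$)
$z = -364$ ($z = 52 \left(-7\right) = -364$)
$\left(z - 26\right)^{2} = \left(-364 - 26\right)^{2} = \left(-390\right)^{2} = 152100$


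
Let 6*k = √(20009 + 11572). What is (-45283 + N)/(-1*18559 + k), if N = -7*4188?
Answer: 791133052/196820345 + 234454*√29/196820345 ≈ 4.0260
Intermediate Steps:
k = 11*√29/2 (k = √(20009 + 11572)/6 = √31581/6 = (33*√29)/6 = 11*√29/2 ≈ 29.618)
N = -29316
(-45283 + N)/(-1*18559 + k) = (-45283 - 29316)/(-1*18559 + 11*√29/2) = -74599/(-18559 + 11*√29/2)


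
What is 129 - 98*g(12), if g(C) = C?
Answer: -1047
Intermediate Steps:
129 - 98*g(12) = 129 - 98*12 = 129 - 1176 = -1047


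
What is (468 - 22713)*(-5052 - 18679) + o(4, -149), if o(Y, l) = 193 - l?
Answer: 527896437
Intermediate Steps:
(468 - 22713)*(-5052 - 18679) + o(4, -149) = (468 - 22713)*(-5052 - 18679) + (193 - 1*(-149)) = -22245*(-23731) + (193 + 149) = 527896095 + 342 = 527896437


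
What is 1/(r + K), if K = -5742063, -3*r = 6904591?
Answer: -3/24130780 ≈ -1.2432e-7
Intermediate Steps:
r = -6904591/3 (r = -⅓*6904591 = -6904591/3 ≈ -2.3015e+6)
1/(r + K) = 1/(-6904591/3 - 5742063) = 1/(-24130780/3) = -3/24130780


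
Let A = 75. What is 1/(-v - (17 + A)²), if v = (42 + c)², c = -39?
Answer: -1/8473 ≈ -0.00011802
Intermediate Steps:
v = 9 (v = (42 - 39)² = 3² = 9)
1/(-v - (17 + A)²) = 1/(-1*9 - (17 + 75)²) = 1/(-9 - 1*92²) = 1/(-9 - 1*8464) = 1/(-9 - 8464) = 1/(-8473) = -1/8473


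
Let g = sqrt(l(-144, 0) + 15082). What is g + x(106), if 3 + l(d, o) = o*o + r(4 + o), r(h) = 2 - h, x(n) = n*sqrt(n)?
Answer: sqrt(15077) + 106*sqrt(106) ≈ 1214.1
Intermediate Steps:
x(n) = n**(3/2)
l(d, o) = -5 + o**2 - o (l(d, o) = -3 + (o*o + (2 - (4 + o))) = -3 + (o**2 + (2 + (-4 - o))) = -3 + (o**2 + (-2 - o)) = -3 + (-2 + o**2 - o) = -5 + o**2 - o)
g = sqrt(15077) (g = sqrt((-5 + 0**2 - 1*0) + 15082) = sqrt((-5 + 0 + 0) + 15082) = sqrt(-5 + 15082) = sqrt(15077) ≈ 122.79)
g + x(106) = sqrt(15077) + 106**(3/2) = sqrt(15077) + 106*sqrt(106)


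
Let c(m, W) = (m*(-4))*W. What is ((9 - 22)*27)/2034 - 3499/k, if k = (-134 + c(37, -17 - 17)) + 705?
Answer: -1009291/1266278 ≈ -0.79705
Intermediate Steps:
c(m, W) = -4*W*m (c(m, W) = (-4*m)*W = -4*W*m)
k = 5603 (k = (-134 - 4*(-17 - 17)*37) + 705 = (-134 - 4*(-34)*37) + 705 = (-134 + 5032) + 705 = 4898 + 705 = 5603)
((9 - 22)*27)/2034 - 3499/k = ((9 - 22)*27)/2034 - 3499/5603 = -13*27*(1/2034) - 3499*1/5603 = -351*1/2034 - 3499/5603 = -39/226 - 3499/5603 = -1009291/1266278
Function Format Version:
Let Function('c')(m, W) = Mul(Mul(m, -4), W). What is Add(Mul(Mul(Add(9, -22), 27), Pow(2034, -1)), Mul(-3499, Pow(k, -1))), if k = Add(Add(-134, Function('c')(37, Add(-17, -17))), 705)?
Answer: Rational(-1009291, 1266278) ≈ -0.79705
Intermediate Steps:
Function('c')(m, W) = Mul(-4, W, m) (Function('c')(m, W) = Mul(Mul(-4, m), W) = Mul(-4, W, m))
k = 5603 (k = Add(Add(-134, Mul(-4, Add(-17, -17), 37)), 705) = Add(Add(-134, Mul(-4, -34, 37)), 705) = Add(Add(-134, 5032), 705) = Add(4898, 705) = 5603)
Add(Mul(Mul(Add(9, -22), 27), Pow(2034, -1)), Mul(-3499, Pow(k, -1))) = Add(Mul(Mul(Add(9, -22), 27), Pow(2034, -1)), Mul(-3499, Pow(5603, -1))) = Add(Mul(Mul(-13, 27), Rational(1, 2034)), Mul(-3499, Rational(1, 5603))) = Add(Mul(-351, Rational(1, 2034)), Rational(-3499, 5603)) = Add(Rational(-39, 226), Rational(-3499, 5603)) = Rational(-1009291, 1266278)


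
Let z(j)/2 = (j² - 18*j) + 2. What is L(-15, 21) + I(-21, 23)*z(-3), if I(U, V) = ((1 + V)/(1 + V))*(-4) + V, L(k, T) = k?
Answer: 2455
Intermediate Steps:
z(j) = 4 - 36*j + 2*j² (z(j) = 2*((j² - 18*j) + 2) = 2*(2 + j² - 18*j) = 4 - 36*j + 2*j²)
I(U, V) = -4 + V (I(U, V) = 1*(-4) + V = -4 + V)
L(-15, 21) + I(-21, 23)*z(-3) = -15 + (-4 + 23)*(4 - 36*(-3) + 2*(-3)²) = -15 + 19*(4 + 108 + 2*9) = -15 + 19*(4 + 108 + 18) = -15 + 19*130 = -15 + 2470 = 2455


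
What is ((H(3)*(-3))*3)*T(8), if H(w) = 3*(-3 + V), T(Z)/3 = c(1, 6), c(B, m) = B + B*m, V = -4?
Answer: 3969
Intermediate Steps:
T(Z) = 21 (T(Z) = 3*(1*(1 + 6)) = 3*(1*7) = 3*7 = 21)
H(w) = -21 (H(w) = 3*(-3 - 4) = 3*(-7) = -21)
((H(3)*(-3))*3)*T(8) = (-21*(-3)*3)*21 = (63*3)*21 = 189*21 = 3969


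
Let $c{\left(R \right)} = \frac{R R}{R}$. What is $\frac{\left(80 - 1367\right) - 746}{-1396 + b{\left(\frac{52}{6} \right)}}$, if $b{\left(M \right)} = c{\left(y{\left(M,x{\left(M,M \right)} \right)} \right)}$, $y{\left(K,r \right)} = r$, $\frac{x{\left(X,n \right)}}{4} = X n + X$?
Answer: $\frac{18297}{9548} \approx 1.9163$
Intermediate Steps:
$x{\left(X,n \right)} = 4 X + 4 X n$ ($x{\left(X,n \right)} = 4 \left(X n + X\right) = 4 \left(X + X n\right) = 4 X + 4 X n$)
$c{\left(R \right)} = R$ ($c{\left(R \right)} = \frac{R^{2}}{R} = R$)
$b{\left(M \right)} = 4 M \left(1 + M\right)$
$\frac{\left(80 - 1367\right) - 746}{-1396 + b{\left(\frac{52}{6} \right)}} = \frac{\left(80 - 1367\right) - 746}{-1396 + 4 \cdot \frac{52}{6} \left(1 + \frac{52}{6}\right)} = \frac{\left(80 - 1367\right) - 746}{-1396 + 4 \cdot 52 \cdot \frac{1}{6} \left(1 + 52 \cdot \frac{1}{6}\right)} = \frac{-1287 - 746}{-1396 + 4 \cdot \frac{26}{3} \left(1 + \frac{26}{3}\right)} = - \frac{2033}{-1396 + 4 \cdot \frac{26}{3} \cdot \frac{29}{3}} = - \frac{2033}{-1396 + \frac{3016}{9}} = - \frac{2033}{- \frac{9548}{9}} = \left(-2033\right) \left(- \frac{9}{9548}\right) = \frac{18297}{9548}$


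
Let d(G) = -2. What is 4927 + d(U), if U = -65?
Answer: 4925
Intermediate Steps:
4927 + d(U) = 4927 - 2 = 4925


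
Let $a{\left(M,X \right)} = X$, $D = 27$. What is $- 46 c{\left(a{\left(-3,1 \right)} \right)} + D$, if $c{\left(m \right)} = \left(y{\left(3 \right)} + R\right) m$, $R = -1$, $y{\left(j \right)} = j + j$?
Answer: $-203$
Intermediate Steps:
$y{\left(j \right)} = 2 j$
$c{\left(m \right)} = 5 m$ ($c{\left(m \right)} = \left(2 \cdot 3 - 1\right) m = \left(6 - 1\right) m = 5 m$)
$- 46 c{\left(a{\left(-3,1 \right)} \right)} + D = - 46 \cdot 5 \cdot 1 + 27 = \left(-46\right) 5 + 27 = -230 + 27 = -203$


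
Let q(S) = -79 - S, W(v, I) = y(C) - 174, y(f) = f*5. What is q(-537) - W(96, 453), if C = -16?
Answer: 712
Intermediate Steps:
y(f) = 5*f
W(v, I) = -254 (W(v, I) = 5*(-16) - 174 = -80 - 174 = -254)
q(-537) - W(96, 453) = (-79 - 1*(-537)) - 1*(-254) = (-79 + 537) + 254 = 458 + 254 = 712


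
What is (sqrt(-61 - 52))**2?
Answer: -113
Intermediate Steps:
(sqrt(-61 - 52))**2 = (sqrt(-113))**2 = (I*sqrt(113))**2 = -113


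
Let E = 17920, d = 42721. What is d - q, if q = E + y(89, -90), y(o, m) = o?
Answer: 24712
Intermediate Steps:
q = 18009 (q = 17920 + 89 = 18009)
d - q = 42721 - 1*18009 = 42721 - 18009 = 24712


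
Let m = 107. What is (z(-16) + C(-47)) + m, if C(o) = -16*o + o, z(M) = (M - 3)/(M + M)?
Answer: 26003/32 ≈ 812.59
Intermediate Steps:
z(M) = (-3 + M)/(2*M) (z(M) = (-3 + M)/((2*M)) = (-3 + M)*(1/(2*M)) = (-3 + M)/(2*M))
C(o) = -15*o
(z(-16) + C(-47)) + m = ((½)*(-3 - 16)/(-16) - 15*(-47)) + 107 = ((½)*(-1/16)*(-19) + 705) + 107 = (19/32 + 705) + 107 = 22579/32 + 107 = 26003/32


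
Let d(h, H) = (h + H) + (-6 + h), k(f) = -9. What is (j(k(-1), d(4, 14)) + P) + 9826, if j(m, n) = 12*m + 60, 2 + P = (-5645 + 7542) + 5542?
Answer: 17215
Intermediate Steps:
P = 7437 (P = -2 + ((-5645 + 7542) + 5542) = -2 + (1897 + 5542) = -2 + 7439 = 7437)
d(h, H) = -6 + H + 2*h (d(h, H) = (H + h) + (-6 + h) = -6 + H + 2*h)
j(m, n) = 60 + 12*m
(j(k(-1), d(4, 14)) + P) + 9826 = ((60 + 12*(-9)) + 7437) + 9826 = ((60 - 108) + 7437) + 9826 = (-48 + 7437) + 9826 = 7389 + 9826 = 17215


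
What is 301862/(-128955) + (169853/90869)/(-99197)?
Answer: -2720985503036981/1162391625948315 ≈ -2.3409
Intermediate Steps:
301862/(-128955) + (169853/90869)/(-99197) = 301862*(-1/128955) + (169853*(1/90869))*(-1/99197) = -301862/128955 + (169853/90869)*(-1/99197) = -301862/128955 - 169853/9013932193 = -2720985503036981/1162391625948315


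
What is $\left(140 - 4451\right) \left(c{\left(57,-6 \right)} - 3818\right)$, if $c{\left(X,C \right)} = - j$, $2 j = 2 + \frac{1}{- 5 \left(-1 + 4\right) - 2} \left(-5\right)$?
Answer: $\frac{559787661}{34} \approx 1.6464 \cdot 10^{7}$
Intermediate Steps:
$j = \frac{39}{34}$ ($j = \frac{2 + \frac{1}{- 5 \left(-1 + 4\right) - 2} \left(-5\right)}{2} = \frac{2 + \frac{1}{\left(-5\right) 3 - 2} \left(-5\right)}{2} = \frac{2 + \frac{1}{-15 - 2} \left(-5\right)}{2} = \frac{2 + \frac{1}{-17} \left(-5\right)}{2} = \frac{2 - - \frac{5}{17}}{2} = \frac{2 + \frac{5}{17}}{2} = \frac{1}{2} \cdot \frac{39}{17} = \frac{39}{34} \approx 1.1471$)
$c{\left(X,C \right)} = - \frac{39}{34}$ ($c{\left(X,C \right)} = \left(-1\right) \frac{39}{34} = - \frac{39}{34}$)
$\left(140 - 4451\right) \left(c{\left(57,-6 \right)} - 3818\right) = \left(140 - 4451\right) \left(- \frac{39}{34} - 3818\right) = \left(-4311\right) \left(- \frac{129851}{34}\right) = \frac{559787661}{34}$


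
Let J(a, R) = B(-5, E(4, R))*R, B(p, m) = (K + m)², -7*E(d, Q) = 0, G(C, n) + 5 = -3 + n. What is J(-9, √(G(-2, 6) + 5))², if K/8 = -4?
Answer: 3145728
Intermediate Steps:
K = -32 (K = 8*(-4) = -32)
G(C, n) = -8 + n (G(C, n) = -5 + (-3 + n) = -8 + n)
E(d, Q) = 0 (E(d, Q) = -⅐*0 = 0)
B(p, m) = (-32 + m)²
J(a, R) = 1024*R (J(a, R) = (-32 + 0)²*R = (-32)²*R = 1024*R)
J(-9, √(G(-2, 6) + 5))² = (1024*√((-8 + 6) + 5))² = (1024*√(-2 + 5))² = (1024*√3)² = 3145728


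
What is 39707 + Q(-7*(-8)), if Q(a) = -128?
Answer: 39579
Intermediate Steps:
39707 + Q(-7*(-8)) = 39707 - 128 = 39579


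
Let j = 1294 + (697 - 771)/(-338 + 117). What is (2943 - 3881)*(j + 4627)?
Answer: -1227480870/221 ≈ -5.5542e+6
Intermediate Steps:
j = 286048/221 (j = 1294 - 74/(-221) = 1294 - 74*(-1/221) = 1294 + 74/221 = 286048/221 ≈ 1294.3)
(2943 - 3881)*(j + 4627) = (2943 - 3881)*(286048/221 + 4627) = -938*1308615/221 = -1227480870/221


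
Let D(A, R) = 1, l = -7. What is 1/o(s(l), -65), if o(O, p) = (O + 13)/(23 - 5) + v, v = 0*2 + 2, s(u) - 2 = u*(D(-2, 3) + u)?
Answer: 6/31 ≈ 0.19355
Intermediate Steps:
s(u) = 2 + u*(1 + u)
v = 2 (v = 0 + 2 = 2)
o(O, p) = 49/18 + O/18 (o(O, p) = (O + 13)/(23 - 5) + 2 = (13 + O)/18 + 2 = (13 + O)*(1/18) + 2 = (13/18 + O/18) + 2 = 49/18 + O/18)
1/o(s(l), -65) = 1/(49/18 + (2 - 7 + (-7)**2)/18) = 1/(49/18 + (2 - 7 + 49)/18) = 1/(49/18 + (1/18)*44) = 1/(49/18 + 22/9) = 1/(31/6) = 6/31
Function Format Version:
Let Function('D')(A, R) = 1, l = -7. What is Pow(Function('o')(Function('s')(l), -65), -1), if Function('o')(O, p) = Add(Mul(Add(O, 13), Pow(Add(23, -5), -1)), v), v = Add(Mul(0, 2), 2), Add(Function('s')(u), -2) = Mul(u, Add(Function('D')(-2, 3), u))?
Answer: Rational(6, 31) ≈ 0.19355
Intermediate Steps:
Function('s')(u) = Add(2, Mul(u, Add(1, u)))
v = 2 (v = Add(0, 2) = 2)
Function('o')(O, p) = Add(Rational(49, 18), Mul(Rational(1, 18), O)) (Function('o')(O, p) = Add(Mul(Add(O, 13), Pow(Add(23, -5), -1)), 2) = Add(Mul(Add(13, O), Pow(18, -1)), 2) = Add(Mul(Add(13, O), Rational(1, 18)), 2) = Add(Add(Rational(13, 18), Mul(Rational(1, 18), O)), 2) = Add(Rational(49, 18), Mul(Rational(1, 18), O)))
Pow(Function('o')(Function('s')(l), -65), -1) = Pow(Add(Rational(49, 18), Mul(Rational(1, 18), Add(2, -7, Pow(-7, 2)))), -1) = Pow(Add(Rational(49, 18), Mul(Rational(1, 18), Add(2, -7, 49))), -1) = Pow(Add(Rational(49, 18), Mul(Rational(1, 18), 44)), -1) = Pow(Add(Rational(49, 18), Rational(22, 9)), -1) = Pow(Rational(31, 6), -1) = Rational(6, 31)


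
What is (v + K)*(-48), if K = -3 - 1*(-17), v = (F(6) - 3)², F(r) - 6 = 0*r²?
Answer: -1104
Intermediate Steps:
F(r) = 6 (F(r) = 6 + 0*r² = 6 + 0 = 6)
v = 9 (v = (6 - 3)² = 3² = 9)
K = 14 (K = -3 + 17 = 14)
(v + K)*(-48) = (9 + 14)*(-48) = 23*(-48) = -1104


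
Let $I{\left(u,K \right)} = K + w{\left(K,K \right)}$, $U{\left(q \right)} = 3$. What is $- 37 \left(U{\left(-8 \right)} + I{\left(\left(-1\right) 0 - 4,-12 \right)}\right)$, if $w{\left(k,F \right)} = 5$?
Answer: $148$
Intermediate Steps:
$I{\left(u,K \right)} = 5 + K$ ($I{\left(u,K \right)} = K + 5 = 5 + K$)
$- 37 \left(U{\left(-8 \right)} + I{\left(\left(-1\right) 0 - 4,-12 \right)}\right) = - 37 \left(3 + \left(5 - 12\right)\right) = - 37 \left(3 - 7\right) = \left(-37\right) \left(-4\right) = 148$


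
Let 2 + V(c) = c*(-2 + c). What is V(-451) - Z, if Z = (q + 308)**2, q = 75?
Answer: 57612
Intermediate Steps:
V(c) = -2 + c*(-2 + c)
Z = 146689 (Z = (75 + 308)**2 = 383**2 = 146689)
V(-451) - Z = (-2 + (-451)**2 - 2*(-451)) - 1*146689 = (-2 + 203401 + 902) - 146689 = 204301 - 146689 = 57612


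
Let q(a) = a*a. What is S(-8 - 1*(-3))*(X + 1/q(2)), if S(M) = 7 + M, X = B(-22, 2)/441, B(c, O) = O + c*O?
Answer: 13/42 ≈ 0.30952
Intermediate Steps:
q(a) = a²
B(c, O) = O + O*c
X = -2/21 (X = (2*(1 - 22))/441 = (2*(-21))*(1/441) = -42*1/441 = -2/21 ≈ -0.095238)
S(-8 - 1*(-3))*(X + 1/q(2)) = (7 + (-8 - 1*(-3)))*(-2/21 + 1/(2²)) = (7 + (-8 + 3))*(-2/21 + 1/4) = (7 - 5)*(-2/21 + ¼) = 2*(13/84) = 13/42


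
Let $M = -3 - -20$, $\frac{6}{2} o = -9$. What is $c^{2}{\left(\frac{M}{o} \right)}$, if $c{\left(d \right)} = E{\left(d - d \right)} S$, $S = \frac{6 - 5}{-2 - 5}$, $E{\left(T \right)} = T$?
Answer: $0$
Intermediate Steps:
$o = -3$ ($o = \frac{1}{3} \left(-9\right) = -3$)
$S = - \frac{1}{7}$ ($S = 1 \frac{1}{-7} = 1 \left(- \frac{1}{7}\right) = - \frac{1}{7} \approx -0.14286$)
$M = 17$ ($M = -3 + 20 = 17$)
$c{\left(d \right)} = 0$ ($c{\left(d \right)} = \left(d - d\right) \left(- \frac{1}{7}\right) = 0 \left(- \frac{1}{7}\right) = 0$)
$c^{2}{\left(\frac{M}{o} \right)} = 0^{2} = 0$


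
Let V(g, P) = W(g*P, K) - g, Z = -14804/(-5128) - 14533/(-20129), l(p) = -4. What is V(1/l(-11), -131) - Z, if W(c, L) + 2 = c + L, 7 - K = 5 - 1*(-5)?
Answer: 629421849/25805378 ≈ 24.391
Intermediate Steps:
K = -3 (K = 7 - (5 - 1*(-5)) = 7 - (5 + 5) = 7 - 1*10 = 7 - 10 = -3)
Z = 93128735/25805378 (Z = -14804*(-1/5128) - 14533*(-1/20129) = 3701/1282 + 14533/20129 = 93128735/25805378 ≈ 3.6089)
W(c, L) = -2 + L + c (W(c, L) = -2 + (c + L) = -2 + (L + c) = -2 + L + c)
V(g, P) = -5 - g + P*g (V(g, P) = (-2 - 3 + g*P) - g = (-2 - 3 + P*g) - g = (-5 + P*g) - g = -5 - g + P*g)
V(1/l(-11), -131) - Z = (-5 - 1/(-4) - 131/(-4)) - 1*93128735/25805378 = (-5 - 1*(-1/4) - 131*(-1/4)) - 93128735/25805378 = (-5 + 1/4 + 131/4) - 93128735/25805378 = 28 - 93128735/25805378 = 629421849/25805378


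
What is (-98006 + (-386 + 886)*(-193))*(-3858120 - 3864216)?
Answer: 1502040686016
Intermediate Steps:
(-98006 + (-386 + 886)*(-193))*(-3858120 - 3864216) = (-98006 + 500*(-193))*(-7722336) = (-98006 - 96500)*(-7722336) = -194506*(-7722336) = 1502040686016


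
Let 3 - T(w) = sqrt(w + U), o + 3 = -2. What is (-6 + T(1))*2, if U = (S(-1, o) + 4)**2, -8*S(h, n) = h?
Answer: -6 - sqrt(1153)/4 ≈ -14.489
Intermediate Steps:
o = -5 (o = -3 - 2 = -5)
S(h, n) = -h/8
U = 1089/64 (U = (-1/8*(-1) + 4)**2 = (1/8 + 4)**2 = (33/8)**2 = 1089/64 ≈ 17.016)
T(w) = 3 - sqrt(1089/64 + w) (T(w) = 3 - sqrt(w + 1089/64) = 3 - sqrt(1089/64 + w))
(-6 + T(1))*2 = (-6 + (3 - sqrt(1089 + 64*1)/8))*2 = (-6 + (3 - sqrt(1089 + 64)/8))*2 = (-6 + (3 - sqrt(1153)/8))*2 = (-3 - sqrt(1153)/8)*2 = -6 - sqrt(1153)/4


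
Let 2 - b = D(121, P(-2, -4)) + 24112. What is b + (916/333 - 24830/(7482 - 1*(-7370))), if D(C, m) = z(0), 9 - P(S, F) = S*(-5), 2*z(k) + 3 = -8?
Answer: -29802168820/1236429 ≈ -24103.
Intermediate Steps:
z(k) = -11/2 (z(k) = -3/2 + (½)*(-8) = -3/2 - 4 = -11/2)
P(S, F) = 9 + 5*S (P(S, F) = 9 - S*(-5) = 9 - (-5)*S = 9 + 5*S)
D(C, m) = -11/2
b = -48209/2 (b = 2 - (-11/2 + 24112) = 2 - 1*48213/2 = 2 - 48213/2 = -48209/2 ≈ -24105.)
b + (916/333 - 24830/(7482 - 1*(-7370))) = -48209/2 + (916/333 - 24830/(7482 - 1*(-7370))) = -48209/2 + (916*(1/333) - 24830/(7482 + 7370)) = -48209/2 + (916/333 - 24830/14852) = -48209/2 + (916/333 - 24830*1/14852) = -48209/2 + (916/333 - 12415/7426) = -48209/2 + 2668021/2472858 = -29802168820/1236429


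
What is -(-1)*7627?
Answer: 7627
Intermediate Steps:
-(-1)*7627 = -1*(-7627) = 7627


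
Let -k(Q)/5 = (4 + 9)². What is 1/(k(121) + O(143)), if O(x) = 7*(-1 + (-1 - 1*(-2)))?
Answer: -1/845 ≈ -0.0011834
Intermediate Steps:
k(Q) = -845 (k(Q) = -5*(4 + 9)² = -5*13² = -5*169 = -845)
O(x) = 0 (O(x) = 7*(-1 + (-1 + 2)) = 7*(-1 + 1) = 7*0 = 0)
1/(k(121) + O(143)) = 1/(-845 + 0) = 1/(-845) = -1/845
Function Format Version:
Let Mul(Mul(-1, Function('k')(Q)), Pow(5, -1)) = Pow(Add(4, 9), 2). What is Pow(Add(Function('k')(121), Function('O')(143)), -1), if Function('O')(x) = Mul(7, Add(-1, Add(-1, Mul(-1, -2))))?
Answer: Rational(-1, 845) ≈ -0.0011834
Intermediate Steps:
Function('k')(Q) = -845 (Function('k')(Q) = Mul(-5, Pow(Add(4, 9), 2)) = Mul(-5, Pow(13, 2)) = Mul(-5, 169) = -845)
Function('O')(x) = 0 (Function('O')(x) = Mul(7, Add(-1, Add(-1, 2))) = Mul(7, Add(-1, 1)) = Mul(7, 0) = 0)
Pow(Add(Function('k')(121), Function('O')(143)), -1) = Pow(Add(-845, 0), -1) = Pow(-845, -1) = Rational(-1, 845)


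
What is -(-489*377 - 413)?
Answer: 184766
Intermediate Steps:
-(-489*377 - 413) = -(-184353 - 413) = -1*(-184766) = 184766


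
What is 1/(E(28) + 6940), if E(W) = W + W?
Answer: 1/6996 ≈ 0.00014294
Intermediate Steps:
E(W) = 2*W
1/(E(28) + 6940) = 1/(2*28 + 6940) = 1/(56 + 6940) = 1/6996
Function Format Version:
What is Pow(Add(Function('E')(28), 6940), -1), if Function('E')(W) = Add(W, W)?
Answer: Rational(1, 6996) ≈ 0.00014294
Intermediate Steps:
Function('E')(W) = Mul(2, W)
Pow(Add(Function('E')(28), 6940), -1) = Pow(Add(Mul(2, 28), 6940), -1) = Pow(Add(56, 6940), -1) = Pow(6996, -1) = Rational(1, 6996)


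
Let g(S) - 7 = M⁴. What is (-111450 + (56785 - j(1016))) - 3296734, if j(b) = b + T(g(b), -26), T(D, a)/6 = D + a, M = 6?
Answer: -3360077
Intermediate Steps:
g(S) = 1303 (g(S) = 7 + 6⁴ = 7 + 1296 = 1303)
T(D, a) = 6*D + 6*a (T(D, a) = 6*(D + a) = 6*D + 6*a)
j(b) = 7662 + b (j(b) = b + (6*1303 + 6*(-26)) = b + (7818 - 156) = b + 7662 = 7662 + b)
(-111450 + (56785 - j(1016))) - 3296734 = (-111450 + (56785 - (7662 + 1016))) - 3296734 = (-111450 + (56785 - 1*8678)) - 3296734 = (-111450 + (56785 - 8678)) - 3296734 = (-111450 + 48107) - 3296734 = -63343 - 3296734 = -3360077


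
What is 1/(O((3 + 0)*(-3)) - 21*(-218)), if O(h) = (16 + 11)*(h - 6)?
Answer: 1/4173 ≈ 0.00023964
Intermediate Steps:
O(h) = -162 + 27*h (O(h) = 27*(-6 + h) = -162 + 27*h)
1/(O((3 + 0)*(-3)) - 21*(-218)) = 1/((-162 + 27*((3 + 0)*(-3))) - 21*(-218)) = 1/((-162 + 27*(3*(-3))) + 4578) = 1/((-162 + 27*(-9)) + 4578) = 1/((-162 - 243) + 4578) = 1/(-405 + 4578) = 1/4173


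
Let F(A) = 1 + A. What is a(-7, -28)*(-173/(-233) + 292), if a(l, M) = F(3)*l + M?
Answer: -3819704/233 ≈ -16394.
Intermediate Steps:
a(l, M) = M + 4*l (a(l, M) = (1 + 3)*l + M = 4*l + M = M + 4*l)
a(-7, -28)*(-173/(-233) + 292) = (-28 + 4*(-7))*(-173/(-233) + 292) = (-28 - 28)*(-173*(-1/233) + 292) = -56*(173/233 + 292) = -56*68209/233 = -3819704/233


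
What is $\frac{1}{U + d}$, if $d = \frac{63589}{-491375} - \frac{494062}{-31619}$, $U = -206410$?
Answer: $- \frac{15536786125}{3206707264966591} \approx -4.8451 \cdot 10^{-6}$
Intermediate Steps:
$d = \frac{240759094659}{15536786125}$ ($d = 63589 \left(- \frac{1}{491375}\right) - - \frac{494062}{31619} = - \frac{63589}{491375} + \frac{494062}{31619} = \frac{240759094659}{15536786125} \approx 15.496$)
$\frac{1}{U + d} = \frac{1}{-206410 + \frac{240759094659}{15536786125}} = \frac{1}{- \frac{3206707264966591}{15536786125}} = - \frac{15536786125}{3206707264966591}$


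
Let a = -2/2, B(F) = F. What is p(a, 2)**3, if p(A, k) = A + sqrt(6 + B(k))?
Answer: -25 + 22*sqrt(2) ≈ 6.1127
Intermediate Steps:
a = -1 (a = -2*1/2 = -1)
p(A, k) = A + sqrt(6 + k)
p(a, 2)**3 = (-1 + sqrt(6 + 2))**3 = (-1 + sqrt(8))**3 = (-1 + 2*sqrt(2))**3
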